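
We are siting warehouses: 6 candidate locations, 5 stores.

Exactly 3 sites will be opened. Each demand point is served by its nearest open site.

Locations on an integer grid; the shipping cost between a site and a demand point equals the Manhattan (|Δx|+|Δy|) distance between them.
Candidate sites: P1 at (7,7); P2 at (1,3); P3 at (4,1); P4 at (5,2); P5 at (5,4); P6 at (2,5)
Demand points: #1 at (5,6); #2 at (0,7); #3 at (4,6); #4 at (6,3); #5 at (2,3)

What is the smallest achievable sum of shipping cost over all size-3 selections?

12

Open {P2, P5, P6}.
  #1→P5 2, #2→P6 4, #3→P5 3, #4→P5 2, #5→P2 1  ⇒ total 12.
Compare {P1, P2, P5}: total 13.
Compare {P1, P5, P6}: total 13.
No size-3 selection does better; minimum is 12.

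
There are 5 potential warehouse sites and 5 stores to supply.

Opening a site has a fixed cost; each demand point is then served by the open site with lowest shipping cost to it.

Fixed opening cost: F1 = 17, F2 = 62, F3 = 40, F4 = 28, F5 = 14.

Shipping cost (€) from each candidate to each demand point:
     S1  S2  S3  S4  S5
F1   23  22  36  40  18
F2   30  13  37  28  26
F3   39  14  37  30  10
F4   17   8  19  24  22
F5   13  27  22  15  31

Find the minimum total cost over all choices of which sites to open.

118

Open {F4}: assign each demand point to its cheapest open site.
  S1→F4 17, S2→F4 8, S3→F4 19, S4→F4 24, S5→F4 22
  shipping cost 90, fixed 28 → total 118.
Compare {F4, F5}: shipping cost 77 + fixed 42 = 119.
Compare {F1, F5}: shipping cost 90 + fixed 31 = 121.
Compare {F5}: shipping cost 108 + fixed 14 = 122.
All other subsets cost ≥ 119. Minimum total cost: 118.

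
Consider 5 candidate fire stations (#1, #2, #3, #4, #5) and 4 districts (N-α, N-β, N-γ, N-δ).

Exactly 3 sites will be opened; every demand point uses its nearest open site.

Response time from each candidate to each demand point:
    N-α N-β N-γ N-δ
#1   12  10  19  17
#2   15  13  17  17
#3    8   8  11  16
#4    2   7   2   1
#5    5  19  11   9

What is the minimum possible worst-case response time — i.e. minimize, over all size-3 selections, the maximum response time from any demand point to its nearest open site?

Open {#1, #2, #4}.
  Farthest demand point is N-β at response time 7 (to #4); all others are ≤ 7.
With {#1, #3, #4} the worst case is 7.
With {#1, #4, #5} the worst case is 7.
No size-3 selection achieves below 7.

7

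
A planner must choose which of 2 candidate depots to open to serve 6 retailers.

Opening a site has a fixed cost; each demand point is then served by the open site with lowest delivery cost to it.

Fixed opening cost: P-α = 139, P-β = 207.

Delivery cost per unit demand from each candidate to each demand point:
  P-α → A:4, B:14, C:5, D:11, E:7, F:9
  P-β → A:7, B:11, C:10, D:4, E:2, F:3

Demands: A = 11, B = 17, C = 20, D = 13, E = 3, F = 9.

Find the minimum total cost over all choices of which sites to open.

Open {P-β}: assign each demand point to its cheapest open site.
  A→P-β 11×7=77, B→P-β 17×11=187, C→P-β 20×10=200, D→P-β 13×4=52, E→P-β 3×2=6, F→P-β 9×3=27
  delivery cost 549, fixed 207 → total 756.
Compare {P-α, P-β}: delivery cost 416 + fixed 346 = 762.
Compare {P-α}: delivery cost 627 + fixed 139 = 766.

756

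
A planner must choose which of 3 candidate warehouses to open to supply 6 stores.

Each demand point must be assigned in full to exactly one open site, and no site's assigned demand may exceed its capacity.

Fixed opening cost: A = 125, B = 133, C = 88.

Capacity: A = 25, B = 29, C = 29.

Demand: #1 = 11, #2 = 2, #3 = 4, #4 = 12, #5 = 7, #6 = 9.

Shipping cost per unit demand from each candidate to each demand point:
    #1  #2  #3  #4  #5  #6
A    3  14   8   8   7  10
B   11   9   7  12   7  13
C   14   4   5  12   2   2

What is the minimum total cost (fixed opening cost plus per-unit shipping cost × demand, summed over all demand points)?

Open {A, C}; cheapest assignment that respects the capacities:
  A (cap 25, load 23): #1, #4 — cost 11×3 + 12×8 = 129
  C (cap 29, load 22): #2, #3, #5, #6 — cost 2×4 + 4×5 + 7×2 + 9×2 = 60
  Shipping 189, fixed 213 → total 402.
  Any other capacity-feasible assignment to {A, C} ships for at least 189.
Compare {A, B, C}: its best feasible assignment gives total 535.
Compare {B, C}: its best feasible assignment gives total 546.
Every other set of open sites that can feasibly serve all demand totals ≥ 535 even under its best assignment. Minimum: 402.

402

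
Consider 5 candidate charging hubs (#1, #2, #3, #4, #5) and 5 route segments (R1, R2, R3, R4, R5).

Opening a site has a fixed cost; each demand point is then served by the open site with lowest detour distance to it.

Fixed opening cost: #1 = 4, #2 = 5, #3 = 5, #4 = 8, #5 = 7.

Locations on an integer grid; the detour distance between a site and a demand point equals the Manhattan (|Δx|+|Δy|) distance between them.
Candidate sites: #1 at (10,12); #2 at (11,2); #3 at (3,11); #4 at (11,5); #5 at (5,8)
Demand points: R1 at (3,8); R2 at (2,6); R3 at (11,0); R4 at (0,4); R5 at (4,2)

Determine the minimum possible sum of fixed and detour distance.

37

Open {#2, #5}: assign each demand point to its cheapest open site.
  R1→#5 2, R2→#5 5, R3→#2 2, R4→#5 9, R5→#2 7
  detour distance 25, fixed 12 → total 37.
Compare {#2, #3}: detour distance 28 + fixed 10 = 38.
Compare {#1, #2, #5}: detour distance 25 + fixed 16 = 41.
Compare {#1, #2, #3}: detour distance 28 + fixed 14 = 42.
All other subsets cost ≥ 38. Minimum total cost: 37.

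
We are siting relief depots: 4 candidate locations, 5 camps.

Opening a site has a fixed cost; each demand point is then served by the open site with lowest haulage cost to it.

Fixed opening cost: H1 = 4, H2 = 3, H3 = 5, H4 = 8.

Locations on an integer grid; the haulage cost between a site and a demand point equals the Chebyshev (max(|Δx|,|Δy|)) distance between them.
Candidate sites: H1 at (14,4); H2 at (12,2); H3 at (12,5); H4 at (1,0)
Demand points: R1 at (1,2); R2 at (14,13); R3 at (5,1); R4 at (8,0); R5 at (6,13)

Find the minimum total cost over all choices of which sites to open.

40

Open {H3, H4}: assign each demand point to its cheapest open site.
  R1→H4 2, R2→H3 8, R3→H4 4, R4→H3 5, R5→H3 8
  haulage cost 27, fixed 13 → total 40.
Compare {H1, H4}: haulage cost 30 + fixed 12 = 42.
Compare {H2, H3, H4}: haulage cost 26 + fixed 16 = 42.
Compare {H2, H4}: haulage cost 32 + fixed 11 = 43.
All other subsets cost ≥ 42. Minimum total cost: 40.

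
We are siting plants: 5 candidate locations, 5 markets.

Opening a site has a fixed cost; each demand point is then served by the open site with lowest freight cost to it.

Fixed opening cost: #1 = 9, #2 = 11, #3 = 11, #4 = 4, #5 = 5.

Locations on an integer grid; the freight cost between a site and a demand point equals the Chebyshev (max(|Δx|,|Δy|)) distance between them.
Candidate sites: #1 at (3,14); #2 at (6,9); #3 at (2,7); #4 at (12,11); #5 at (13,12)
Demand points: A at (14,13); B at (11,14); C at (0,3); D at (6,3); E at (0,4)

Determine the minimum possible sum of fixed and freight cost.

30

Open {#3, #5}: assign each demand point to its cheapest open site.
  A→#5 1, B→#5 2, C→#3 4, D→#3 4, E→#3 3
  freight cost 14, fixed 16 → total 30.
Compare {#3, #4}: freight cost 16 + fixed 15 = 31.
Compare {#3, #4, #5}: freight cost 14 + fixed 20 = 34.
Compare {#2, #5}: freight cost 21 + fixed 16 = 37.
All other subsets cost ≥ 31. Minimum total cost: 30.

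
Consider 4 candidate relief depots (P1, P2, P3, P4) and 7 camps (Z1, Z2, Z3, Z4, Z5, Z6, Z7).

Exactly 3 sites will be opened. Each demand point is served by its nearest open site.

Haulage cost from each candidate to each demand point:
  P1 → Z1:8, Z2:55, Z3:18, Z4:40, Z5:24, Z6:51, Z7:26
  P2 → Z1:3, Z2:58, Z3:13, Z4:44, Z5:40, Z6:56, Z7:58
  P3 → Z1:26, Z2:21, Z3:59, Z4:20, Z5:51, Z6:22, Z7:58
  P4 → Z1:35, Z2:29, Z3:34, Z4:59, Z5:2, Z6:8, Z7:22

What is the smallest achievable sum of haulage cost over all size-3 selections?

89

Open {P2, P3, P4}.
  Z1→P2 3, Z2→P3 21, Z3→P2 13, Z4→P3 20, Z5→P4 2, Z6→P4 8, Z7→P4 22  ⇒ total 89.
Compare {P1, P3, P4}: total 99.
Compare {P1, P2, P4}: total 117.
No size-3 selection does better; minimum is 89.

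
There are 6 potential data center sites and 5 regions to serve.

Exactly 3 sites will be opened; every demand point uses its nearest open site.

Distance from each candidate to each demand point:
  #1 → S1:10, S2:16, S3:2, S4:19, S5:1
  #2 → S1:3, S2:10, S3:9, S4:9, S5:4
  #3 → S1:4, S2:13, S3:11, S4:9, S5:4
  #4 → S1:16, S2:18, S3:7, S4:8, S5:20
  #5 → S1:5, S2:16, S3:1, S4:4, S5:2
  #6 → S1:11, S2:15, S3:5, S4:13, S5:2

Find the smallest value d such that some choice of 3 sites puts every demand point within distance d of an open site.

Open {#1, #2, #3}.
  Farthest demand point is S2 at distance 10 (to #2); all others are ≤ 10.
With {#1, #2, #4} the worst case is 10.
With {#1, #2, #5} the worst case is 10.
No size-3 selection achieves below 10.

10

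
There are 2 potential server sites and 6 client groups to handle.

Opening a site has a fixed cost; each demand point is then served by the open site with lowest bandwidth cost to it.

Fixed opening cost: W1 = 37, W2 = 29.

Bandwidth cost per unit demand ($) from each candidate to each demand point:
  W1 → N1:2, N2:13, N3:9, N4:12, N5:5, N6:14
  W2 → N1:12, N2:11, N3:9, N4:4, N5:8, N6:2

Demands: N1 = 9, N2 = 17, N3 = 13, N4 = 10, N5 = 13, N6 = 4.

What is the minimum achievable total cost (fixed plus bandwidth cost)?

Open {W1, W2}: assign each demand point to its cheapest open site.
  N1→W1 9×2=18, N2→W2 17×11=187, N3→W1 13×9=117, N4→W2 10×4=40, N5→W1 13×5=65, N6→W2 4×2=8
  bandwidth cost 435, fixed 66 → total 501.
Compare {W2}: bandwidth cost 564 + fixed 29 = 593.
Compare {W1}: bandwidth cost 597 + fixed 37 = 634.

501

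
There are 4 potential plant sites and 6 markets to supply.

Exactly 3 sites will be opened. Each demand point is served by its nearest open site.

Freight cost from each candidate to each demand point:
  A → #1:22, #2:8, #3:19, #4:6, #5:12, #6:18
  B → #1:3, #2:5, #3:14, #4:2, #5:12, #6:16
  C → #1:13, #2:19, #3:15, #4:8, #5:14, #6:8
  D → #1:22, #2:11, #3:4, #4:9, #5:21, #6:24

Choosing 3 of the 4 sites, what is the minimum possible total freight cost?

Open {B, C, D}.
  #1→B 3, #2→B 5, #3→D 4, #4→B 2, #5→B 12, #6→C 8  ⇒ total 34.
Compare {A, B, D}: total 42.
Compare {A, B, C}: total 44.
No size-3 selection does better; minimum is 34.

34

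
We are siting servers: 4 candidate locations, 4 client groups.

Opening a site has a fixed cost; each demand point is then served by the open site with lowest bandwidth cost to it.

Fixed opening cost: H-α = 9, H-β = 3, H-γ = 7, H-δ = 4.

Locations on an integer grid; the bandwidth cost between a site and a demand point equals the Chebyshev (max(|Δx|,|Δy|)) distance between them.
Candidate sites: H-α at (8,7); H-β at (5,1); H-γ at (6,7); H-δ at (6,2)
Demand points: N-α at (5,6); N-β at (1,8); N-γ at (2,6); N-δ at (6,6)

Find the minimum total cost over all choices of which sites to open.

18

Open {H-γ}: assign each demand point to its cheapest open site.
  N-α→H-γ 1, N-β→H-γ 5, N-γ→H-γ 4, N-δ→H-γ 1
  bandwidth cost 11, fixed 7 → total 18.
Compare {H-β, H-γ}: bandwidth cost 11 + fixed 10 = 21.
Compare {H-δ}: bandwidth cost 18 + fixed 4 = 22.
Compare {H-γ, H-δ}: bandwidth cost 11 + fixed 11 = 22.
All other subsets cost ≥ 21. Minimum total cost: 18.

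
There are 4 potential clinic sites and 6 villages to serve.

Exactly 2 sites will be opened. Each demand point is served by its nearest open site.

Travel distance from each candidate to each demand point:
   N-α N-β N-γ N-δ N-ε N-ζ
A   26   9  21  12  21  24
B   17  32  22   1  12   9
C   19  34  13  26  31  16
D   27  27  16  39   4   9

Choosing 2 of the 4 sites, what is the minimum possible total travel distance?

Open {A, B}.
  N-α→B 17, N-β→A 9, N-γ→A 21, N-δ→B 1, N-ε→B 12, N-ζ→B 9  ⇒ total 69.
Compare {B, D}: total 74.
Compare {A, D}: total 76.
No size-2 selection does better; minimum is 69.

69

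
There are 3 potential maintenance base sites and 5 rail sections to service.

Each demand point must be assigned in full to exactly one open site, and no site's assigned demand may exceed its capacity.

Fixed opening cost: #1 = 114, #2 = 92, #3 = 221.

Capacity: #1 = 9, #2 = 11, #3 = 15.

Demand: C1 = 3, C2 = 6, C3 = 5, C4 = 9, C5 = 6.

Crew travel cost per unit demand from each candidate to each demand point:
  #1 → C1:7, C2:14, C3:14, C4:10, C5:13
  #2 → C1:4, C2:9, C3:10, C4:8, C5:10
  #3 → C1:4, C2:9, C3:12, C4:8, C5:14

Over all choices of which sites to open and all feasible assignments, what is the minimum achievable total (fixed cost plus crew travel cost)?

Open {#1, #2, #3}; cheapest assignment that respects the capacities:
  #1 (cap 9, load 3): C1 — cost 3×7 = 21
  #2 (cap 11, load 11): C3, C5 — cost 5×10 + 6×10 = 110
  #3 (cap 15, load 15): C2, C4 — cost 6×9 + 9×8 = 126
  Shipping 257, fixed 427 → total 684.
  Any other capacity-feasible assignment to {#1, #2, #3} ships for at least 257.
Total demand is 29 and no other set of sites has combined capacity ≥ 29, so {#1, #2, #3} is the only feasible choice of open sites. Minimum: 684.

684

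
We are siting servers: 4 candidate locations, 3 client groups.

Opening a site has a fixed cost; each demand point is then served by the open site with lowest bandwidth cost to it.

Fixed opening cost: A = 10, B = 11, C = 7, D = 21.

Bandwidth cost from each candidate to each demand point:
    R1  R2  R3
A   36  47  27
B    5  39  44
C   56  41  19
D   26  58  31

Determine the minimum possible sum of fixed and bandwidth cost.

81

Open {B, C}: assign each demand point to its cheapest open site.
  R1→B 5, R2→B 39, R3→C 19
  bandwidth cost 63, fixed 18 → total 81.
Compare {A, B, C}: bandwidth cost 63 + fixed 28 = 91.
Compare {A, B}: bandwidth cost 71 + fixed 21 = 92.
Compare {B}: bandwidth cost 88 + fixed 11 = 99.
All other subsets cost ≥ 91. Minimum total cost: 81.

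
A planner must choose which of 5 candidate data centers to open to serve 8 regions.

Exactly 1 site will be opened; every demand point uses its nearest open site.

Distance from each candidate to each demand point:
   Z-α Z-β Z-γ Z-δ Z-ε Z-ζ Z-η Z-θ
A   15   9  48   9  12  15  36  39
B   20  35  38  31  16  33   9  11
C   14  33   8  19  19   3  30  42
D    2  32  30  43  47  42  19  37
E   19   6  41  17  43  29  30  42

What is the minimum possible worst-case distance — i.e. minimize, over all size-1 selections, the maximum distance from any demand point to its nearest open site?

Open {B}.
  Farthest demand point is Z-γ at distance 38 (to B); all others are ≤ 38.
With {C} the worst case is 42.
With {E} the worst case is 43.
No size-1 selection achieves below 38.

38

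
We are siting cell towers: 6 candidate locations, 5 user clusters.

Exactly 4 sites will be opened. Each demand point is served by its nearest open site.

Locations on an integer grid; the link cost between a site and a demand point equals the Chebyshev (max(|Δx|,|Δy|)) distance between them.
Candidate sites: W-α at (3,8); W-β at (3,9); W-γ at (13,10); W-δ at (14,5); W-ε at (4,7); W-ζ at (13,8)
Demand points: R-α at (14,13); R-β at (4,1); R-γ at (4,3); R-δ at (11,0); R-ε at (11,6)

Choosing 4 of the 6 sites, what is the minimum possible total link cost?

Open {W-γ, W-δ, W-ε, W-ζ}.
  R-α→W-γ 3, R-β→W-ε 6, R-γ→W-ε 4, R-δ→W-δ 5, R-ε→W-ζ 2  ⇒ total 20.
Compare {W-α, W-γ, W-δ, W-ε}: total 21.
Compare {W-β, W-γ, W-δ, W-ε}: total 21.
No size-4 selection does better; minimum is 20.

20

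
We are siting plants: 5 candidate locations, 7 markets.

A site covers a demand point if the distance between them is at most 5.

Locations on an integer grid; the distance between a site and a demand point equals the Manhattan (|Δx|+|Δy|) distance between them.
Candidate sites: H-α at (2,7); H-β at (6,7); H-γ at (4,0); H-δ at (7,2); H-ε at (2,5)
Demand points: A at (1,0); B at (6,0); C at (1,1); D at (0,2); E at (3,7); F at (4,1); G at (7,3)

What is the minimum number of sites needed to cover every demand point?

Coverage sets (demand points within 5 of each site):
  H-α: {E}
  H-β: {E, G}
  H-γ: {A, B, C, F}
  H-δ: {B, F, G}
  H-ε: {C, D, E}
No 2 sites suffice: every size-2 union leaves at least one demand point uncovered.
But {H-β, H-γ, H-ε} covers everything, so the minimum is 3.

3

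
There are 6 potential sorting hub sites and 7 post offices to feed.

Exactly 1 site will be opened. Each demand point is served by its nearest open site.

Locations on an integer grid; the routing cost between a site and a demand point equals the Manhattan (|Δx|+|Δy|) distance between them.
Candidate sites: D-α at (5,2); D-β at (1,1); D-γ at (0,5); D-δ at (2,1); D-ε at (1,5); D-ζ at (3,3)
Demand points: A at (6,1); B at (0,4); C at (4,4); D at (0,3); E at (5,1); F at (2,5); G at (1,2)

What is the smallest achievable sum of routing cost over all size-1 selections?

24

Open {D-ζ}.
  A→D-ζ 5, B→D-ζ 4, C→D-ζ 2, D→D-ζ 3, E→D-ζ 4, F→D-ζ 3, G→D-ζ 3  ⇒ total 24.
Compare {D-δ}: total 27.
Compare {D-β}: total 28.
No size-1 selection does better; minimum is 24.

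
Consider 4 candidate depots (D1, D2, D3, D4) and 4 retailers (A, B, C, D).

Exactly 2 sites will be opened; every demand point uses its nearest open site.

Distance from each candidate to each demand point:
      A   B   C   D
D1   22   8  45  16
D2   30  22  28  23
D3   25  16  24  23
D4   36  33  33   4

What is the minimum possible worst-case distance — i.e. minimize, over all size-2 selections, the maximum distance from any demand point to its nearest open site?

24

Open {D1, D3}.
  Farthest demand point is C at distance 24 (to D3); all others are ≤ 24.
With {D2, D3} the worst case is 25.
With {D3, D4} the worst case is 25.
No size-2 selection achieves below 24.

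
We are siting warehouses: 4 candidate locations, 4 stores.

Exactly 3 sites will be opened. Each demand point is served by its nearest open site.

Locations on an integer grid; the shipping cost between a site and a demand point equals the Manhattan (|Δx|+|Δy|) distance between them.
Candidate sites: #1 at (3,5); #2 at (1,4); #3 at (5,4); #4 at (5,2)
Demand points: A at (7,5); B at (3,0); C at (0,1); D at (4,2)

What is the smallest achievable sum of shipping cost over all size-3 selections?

Open {#2, #3, #4}.
  A→#3 3, B→#4 4, C→#2 4, D→#4 1  ⇒ total 12.
Compare {#1, #2, #4}: total 13.
Compare {#1, #3, #4}: total 14.
No size-3 selection does better; minimum is 12.

12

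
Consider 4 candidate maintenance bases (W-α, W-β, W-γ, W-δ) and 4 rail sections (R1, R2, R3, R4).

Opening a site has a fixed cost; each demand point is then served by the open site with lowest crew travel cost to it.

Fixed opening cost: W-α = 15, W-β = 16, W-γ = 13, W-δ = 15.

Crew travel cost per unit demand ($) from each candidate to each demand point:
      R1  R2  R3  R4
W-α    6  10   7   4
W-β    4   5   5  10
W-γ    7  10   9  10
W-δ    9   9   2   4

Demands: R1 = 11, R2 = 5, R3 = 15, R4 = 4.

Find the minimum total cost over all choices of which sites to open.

146

Open {W-β, W-δ}: assign each demand point to its cheapest open site.
  R1→W-β 11×4=44, R2→W-β 5×5=25, R3→W-δ 15×2=30, R4→W-δ 4×4=16
  crew travel cost 115, fixed 31 → total 146.
Compare {W-β, W-γ, W-δ}: crew travel cost 115 + fixed 44 = 159.
Compare {W-α, W-β, W-δ}: crew travel cost 115 + fixed 46 = 161.
Compare {W-α, W-β, W-γ, W-δ}: crew travel cost 115 + fixed 59 = 174.
All other subsets cost ≥ 159. Minimum total cost: 146.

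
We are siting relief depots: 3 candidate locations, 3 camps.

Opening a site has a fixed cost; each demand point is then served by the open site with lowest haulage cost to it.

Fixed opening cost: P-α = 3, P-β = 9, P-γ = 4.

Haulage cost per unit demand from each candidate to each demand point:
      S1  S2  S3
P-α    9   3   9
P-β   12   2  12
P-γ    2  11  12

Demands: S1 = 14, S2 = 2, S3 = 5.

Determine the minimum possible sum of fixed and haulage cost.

86

Open {P-α, P-γ}: assign each demand point to its cheapest open site.
  S1→P-γ 14×2=28, S2→P-α 2×3=6, S3→P-α 5×9=45
  haulage cost 79, fixed 7 → total 86.
Compare {P-α, P-β, P-γ}: haulage cost 77 + fixed 16 = 93.
Compare {P-β, P-γ}: haulage cost 92 + fixed 13 = 105.
Compare {P-γ}: haulage cost 110 + fixed 4 = 114.
All other subsets cost ≥ 93. Minimum total cost: 86.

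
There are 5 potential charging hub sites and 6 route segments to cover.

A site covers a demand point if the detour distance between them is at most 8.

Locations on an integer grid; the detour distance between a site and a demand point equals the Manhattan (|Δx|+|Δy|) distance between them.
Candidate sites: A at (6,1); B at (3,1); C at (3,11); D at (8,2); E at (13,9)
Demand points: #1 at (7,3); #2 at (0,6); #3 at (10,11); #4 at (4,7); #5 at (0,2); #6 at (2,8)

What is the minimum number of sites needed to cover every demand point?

2

Coverage sets (demand points within 8 of each site):
  A: {#1, #4, #5}
  B: {#1, #2, #4, #5, #6}
  C: {#2, #3, #4, #6}
  D: {#1, #5}
  E: {#3}
No single site covers all 6 demand points.
But {A, C} covers everything, so the minimum is 2.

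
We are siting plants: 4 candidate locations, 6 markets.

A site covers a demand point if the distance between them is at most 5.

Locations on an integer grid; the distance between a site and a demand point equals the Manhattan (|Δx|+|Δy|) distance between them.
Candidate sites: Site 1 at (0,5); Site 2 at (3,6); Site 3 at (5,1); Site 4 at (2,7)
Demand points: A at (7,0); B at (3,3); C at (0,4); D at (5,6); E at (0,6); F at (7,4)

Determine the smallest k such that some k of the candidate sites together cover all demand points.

Coverage sets (demand points within 5 of each site):
  Site 1: {B, C, E}
  Site 2: {B, C, D, E}
  Site 3: {A, B, D, F}
  Site 4: {B, C, D, E}
No single site covers all 6 demand points.
But {Site 1, Site 3} covers everything, so the minimum is 2.

2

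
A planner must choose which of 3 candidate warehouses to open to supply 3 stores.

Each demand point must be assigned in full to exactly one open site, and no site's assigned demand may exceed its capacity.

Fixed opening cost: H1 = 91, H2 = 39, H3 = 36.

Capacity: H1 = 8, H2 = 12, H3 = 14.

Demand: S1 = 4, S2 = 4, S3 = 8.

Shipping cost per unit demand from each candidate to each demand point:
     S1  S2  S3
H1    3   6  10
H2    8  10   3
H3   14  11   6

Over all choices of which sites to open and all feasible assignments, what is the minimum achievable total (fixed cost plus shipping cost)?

175

Open {H2, H3}; cheapest assignment that respects the capacities:
  H2 (cap 12, load 12): S1, S3 — cost 4×8 + 8×3 = 56
  H3 (cap 14, load 4): S2 — cost 4×11 = 44
  Shipping 100, fixed 75 → total 175.
  Any other capacity-feasible assignment to {H2, H3} ships for at least 100.
Compare {H1, H2}: its best feasible assignment gives total 190.
Compare {H1, H3}: its best feasible assignment gives total 211.
Every other set of open sites that can feasibly serve all demand totals ≥ 190 even under its best assignment. Minimum: 175.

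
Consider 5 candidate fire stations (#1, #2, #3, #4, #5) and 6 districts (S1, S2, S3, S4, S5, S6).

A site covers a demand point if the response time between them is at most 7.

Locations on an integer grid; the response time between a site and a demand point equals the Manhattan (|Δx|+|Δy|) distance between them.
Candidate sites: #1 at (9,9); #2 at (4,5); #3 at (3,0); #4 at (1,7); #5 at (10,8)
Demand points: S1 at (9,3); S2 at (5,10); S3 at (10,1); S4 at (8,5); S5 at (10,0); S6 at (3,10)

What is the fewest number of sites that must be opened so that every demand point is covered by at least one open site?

3

Coverage sets (demand points within 7 of each site):
  #1: {S1, S2, S4, S6}
  #2: {S1, S2, S4, S6}
  #3: {S5}
  #4: {S2, S6}
  #5: {S1, S2, S3, S4}
No 2 sites suffice: every size-2 union leaves at least one demand point uncovered.
But {#1, #3, #5} covers everything, so the minimum is 3.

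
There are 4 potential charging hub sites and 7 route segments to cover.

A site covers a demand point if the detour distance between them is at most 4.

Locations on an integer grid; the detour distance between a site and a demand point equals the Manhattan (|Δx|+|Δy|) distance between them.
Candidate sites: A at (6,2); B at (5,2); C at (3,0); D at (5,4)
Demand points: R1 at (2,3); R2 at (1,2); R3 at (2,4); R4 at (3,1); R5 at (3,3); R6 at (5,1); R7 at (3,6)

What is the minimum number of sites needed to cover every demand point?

2

Coverage sets (demand points within 4 of each site):
  A: {R4, R5, R6}
  B: {R1, R2, R4, R5, R6}
  C: {R1, R2, R4, R5, R6}
  D: {R1, R3, R5, R6, R7}
No single site covers all 7 demand points.
But {B, D} covers everything, so the minimum is 2.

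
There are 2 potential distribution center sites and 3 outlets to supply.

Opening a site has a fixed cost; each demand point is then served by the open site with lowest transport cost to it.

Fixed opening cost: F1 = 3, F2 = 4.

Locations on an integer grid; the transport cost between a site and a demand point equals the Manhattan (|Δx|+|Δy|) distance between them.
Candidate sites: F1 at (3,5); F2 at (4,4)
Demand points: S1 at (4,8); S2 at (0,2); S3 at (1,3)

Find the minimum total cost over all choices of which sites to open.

Open {F1}: assign each demand point to its cheapest open site.
  S1→F1 4, S2→F1 6, S3→F1 4
  transport cost 14, fixed 3 → total 17.
Compare {F2}: transport cost 14 + fixed 4 = 18.
Compare {F1, F2}: transport cost 14 + fixed 7 = 21.

17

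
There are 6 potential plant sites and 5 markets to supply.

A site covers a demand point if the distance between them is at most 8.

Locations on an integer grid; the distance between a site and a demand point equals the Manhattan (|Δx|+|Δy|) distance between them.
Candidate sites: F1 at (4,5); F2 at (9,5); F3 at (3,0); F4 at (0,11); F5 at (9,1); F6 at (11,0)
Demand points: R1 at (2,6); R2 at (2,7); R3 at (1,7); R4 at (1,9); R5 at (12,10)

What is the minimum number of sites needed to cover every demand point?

2

Coverage sets (demand points within 8 of each site):
  F1: {R1, R2, R3, R4}
  F2: {R1, R5}
  F3: {R1, R2}
  F4: {R1, R2, R3, R4}
  F5: {}
  F6: {}
No single site covers all 5 demand points.
But {F1, F2} covers everything, so the minimum is 2.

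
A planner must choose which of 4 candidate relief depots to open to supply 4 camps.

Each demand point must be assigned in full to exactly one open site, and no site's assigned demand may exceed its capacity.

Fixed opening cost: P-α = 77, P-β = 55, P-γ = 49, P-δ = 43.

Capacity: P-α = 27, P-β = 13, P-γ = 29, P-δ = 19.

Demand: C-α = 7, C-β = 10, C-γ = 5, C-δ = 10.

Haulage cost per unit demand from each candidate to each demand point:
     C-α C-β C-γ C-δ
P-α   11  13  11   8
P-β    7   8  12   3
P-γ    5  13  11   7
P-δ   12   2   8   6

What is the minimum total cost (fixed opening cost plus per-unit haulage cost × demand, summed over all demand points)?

257

Open {P-γ, P-δ}; cheapest assignment that respects the capacities:
  P-γ (cap 29, load 17): C-α, C-δ — cost 7×5 + 10×7 = 105
  P-δ (cap 19, load 15): C-β, C-γ — cost 10×2 + 5×8 = 60
  Shipping 165, fixed 92 → total 257.
  Any other capacity-feasible assignment to {P-γ, P-δ} ships for at least 165.
Compare {P-β, P-γ, P-δ}: its best feasible assignment gives total 272.
Compare {P-α, P-γ, P-δ}: its best feasible assignment gives total 334.
Every other set of open sites that can feasibly serve all demand totals ≥ 272 even under its best assignment. Minimum: 257.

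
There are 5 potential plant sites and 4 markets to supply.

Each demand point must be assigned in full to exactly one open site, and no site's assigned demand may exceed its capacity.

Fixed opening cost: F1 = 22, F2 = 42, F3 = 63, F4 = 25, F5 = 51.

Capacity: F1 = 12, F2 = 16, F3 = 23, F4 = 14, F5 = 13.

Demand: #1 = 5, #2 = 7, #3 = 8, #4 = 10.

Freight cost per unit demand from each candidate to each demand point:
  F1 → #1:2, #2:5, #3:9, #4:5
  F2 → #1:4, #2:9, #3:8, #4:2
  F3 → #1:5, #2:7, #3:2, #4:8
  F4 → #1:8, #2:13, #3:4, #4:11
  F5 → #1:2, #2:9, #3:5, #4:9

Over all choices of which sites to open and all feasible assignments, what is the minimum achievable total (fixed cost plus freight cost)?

Open {F1, F2, F4}; cheapest assignment that respects the capacities:
  F1 (cap 12, load 12): #1, #2 — cost 5×2 + 7×5 = 45
  F2 (cap 16, load 10): #4 — cost 10×2 = 20
  F4 (cap 14, load 8): #3 — cost 8×4 = 32
  Shipping 97, fixed 89 → total 186.
  Any other capacity-feasible assignment to {F1, F2, F4} ships for at least 97.
Compare {F1, F2, F3}: its best feasible assignment gives total 208.
Compare {F2, F3}: its best feasible assignment gives total 210.
Every other set of open sites that can feasibly serve all demand totals ≥ 208 even under its best assignment. Minimum: 186.

186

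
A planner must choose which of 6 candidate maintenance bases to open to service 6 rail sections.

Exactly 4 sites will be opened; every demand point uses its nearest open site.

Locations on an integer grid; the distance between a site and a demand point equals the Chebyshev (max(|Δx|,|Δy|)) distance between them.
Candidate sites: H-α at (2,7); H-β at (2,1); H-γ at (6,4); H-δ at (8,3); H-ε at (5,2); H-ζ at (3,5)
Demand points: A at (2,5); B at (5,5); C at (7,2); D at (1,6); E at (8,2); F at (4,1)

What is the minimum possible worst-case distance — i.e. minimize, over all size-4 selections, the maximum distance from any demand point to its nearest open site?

2

Open {H-α, H-β, H-γ, H-δ}.
  Farthest demand point is A at distance 2 (to H-α); all others are ≤ 2.
With {H-α, H-β, H-γ, H-ε} the worst case is 2.
With {H-α, H-β, H-γ, H-ζ} the worst case is 2.
No size-4 selection achieves below 2.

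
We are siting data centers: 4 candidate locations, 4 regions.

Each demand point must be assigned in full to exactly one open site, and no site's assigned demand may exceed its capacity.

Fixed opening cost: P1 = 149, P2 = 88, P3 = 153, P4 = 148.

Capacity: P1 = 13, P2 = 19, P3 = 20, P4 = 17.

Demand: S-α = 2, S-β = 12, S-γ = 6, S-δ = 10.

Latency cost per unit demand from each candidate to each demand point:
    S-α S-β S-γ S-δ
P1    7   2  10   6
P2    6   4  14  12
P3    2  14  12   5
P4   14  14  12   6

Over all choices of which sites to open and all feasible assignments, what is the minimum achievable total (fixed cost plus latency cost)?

415

Open {P2, P3}; cheapest assignment that respects the capacities:
  P2 (cap 19, load 12): S-β — cost 12×4 = 48
  P3 (cap 20, load 18): S-α, S-γ, S-δ — cost 2×2 + 6×12 + 10×5 = 126
  Shipping 174, fixed 241 → total 415.
  Any other capacity-feasible assignment to {P2, P3} ships for at least 174.
Compare {P2, P4}: its best feasible assignment gives total 428.
Compare {P1, P2}: its best feasible assignment gives total 443.
Every other set of open sites that can feasibly serve all demand totals ≥ 428 even under its best assignment. Minimum: 415.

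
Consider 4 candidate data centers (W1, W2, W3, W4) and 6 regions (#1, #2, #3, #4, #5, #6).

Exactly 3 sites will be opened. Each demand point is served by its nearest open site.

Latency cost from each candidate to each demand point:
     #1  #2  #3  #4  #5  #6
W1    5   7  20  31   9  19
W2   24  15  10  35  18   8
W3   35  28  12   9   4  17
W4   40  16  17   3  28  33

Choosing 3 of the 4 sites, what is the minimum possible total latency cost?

42

Open {W1, W2, W4}.
  #1→W1 5, #2→W1 7, #3→W2 10, #4→W4 3, #5→W1 9, #6→W2 8  ⇒ total 42.
Compare {W1, W2, W3}: total 43.
Compare {W1, W3, W4}: total 48.
No size-3 selection does better; minimum is 42.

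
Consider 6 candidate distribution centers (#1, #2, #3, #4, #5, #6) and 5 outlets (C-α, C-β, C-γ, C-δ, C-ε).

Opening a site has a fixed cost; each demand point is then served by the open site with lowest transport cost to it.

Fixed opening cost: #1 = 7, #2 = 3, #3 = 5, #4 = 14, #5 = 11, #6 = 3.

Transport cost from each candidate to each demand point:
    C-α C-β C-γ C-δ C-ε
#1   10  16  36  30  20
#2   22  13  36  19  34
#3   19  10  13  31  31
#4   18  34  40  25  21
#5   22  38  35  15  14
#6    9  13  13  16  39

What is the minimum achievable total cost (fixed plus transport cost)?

78

Open {#5, #6}: assign each demand point to its cheapest open site.
  C-α→#6 9, C-β→#6 13, C-γ→#6 13, C-δ→#5 15, C-ε→#5 14
  transport cost 64, fixed 14 → total 78.
Compare {#3, #5, #6}: transport cost 61 + fixed 19 = 80.
Compare {#1, #6}: transport cost 71 + fixed 10 = 81.
Compare {#2, #5, #6}: transport cost 64 + fixed 17 = 81.
All other subsets cost ≥ 80. Minimum total cost: 78.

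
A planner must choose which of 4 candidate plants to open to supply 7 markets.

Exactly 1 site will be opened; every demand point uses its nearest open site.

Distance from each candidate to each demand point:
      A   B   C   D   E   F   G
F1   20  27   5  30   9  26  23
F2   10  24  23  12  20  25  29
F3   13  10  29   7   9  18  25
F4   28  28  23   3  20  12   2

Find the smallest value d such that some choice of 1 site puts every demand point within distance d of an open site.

28

Open {F4}.
  Farthest demand point is A at distance 28 (to F4); all others are ≤ 28.
With {F2} the worst case is 29.
With {F3} the worst case is 29.
No size-1 selection achieves below 28.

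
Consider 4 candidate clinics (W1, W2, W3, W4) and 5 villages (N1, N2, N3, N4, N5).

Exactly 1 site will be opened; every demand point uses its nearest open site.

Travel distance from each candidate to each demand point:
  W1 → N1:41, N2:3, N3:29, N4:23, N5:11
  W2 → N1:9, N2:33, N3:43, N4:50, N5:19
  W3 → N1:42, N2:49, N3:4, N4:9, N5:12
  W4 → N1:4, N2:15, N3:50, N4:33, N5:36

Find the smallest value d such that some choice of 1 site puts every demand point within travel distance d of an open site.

Open {W1}.
  Farthest demand point is N1 at travel distance 41 (to W1); all others are ≤ 41.
With {W3} the worst case is 49.
With {W2} the worst case is 50.
No size-1 selection achieves below 41.

41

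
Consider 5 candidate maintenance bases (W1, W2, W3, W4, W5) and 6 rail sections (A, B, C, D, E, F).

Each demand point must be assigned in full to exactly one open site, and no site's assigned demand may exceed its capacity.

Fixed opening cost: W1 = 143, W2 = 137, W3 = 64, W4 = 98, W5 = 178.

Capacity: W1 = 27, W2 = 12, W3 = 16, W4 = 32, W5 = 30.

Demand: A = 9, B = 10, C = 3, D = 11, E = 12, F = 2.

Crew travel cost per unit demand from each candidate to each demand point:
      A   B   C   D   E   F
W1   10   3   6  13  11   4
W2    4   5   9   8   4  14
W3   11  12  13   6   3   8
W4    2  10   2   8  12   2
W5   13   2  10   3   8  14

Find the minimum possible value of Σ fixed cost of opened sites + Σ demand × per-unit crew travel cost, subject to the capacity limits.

447

Open {W3, W4}; cheapest assignment that respects the capacities:
  W3 (cap 16, load 15): C, E — cost 3×13 + 12×3 = 75
  W4 (cap 32, load 32): A, B, D, F — cost 9×2 + 10×10 + 11×8 + 2×2 = 210
  Shipping 285, fixed 162 → total 447.
  Any other capacity-feasible assignment to {W3, W4} ships for at least 285.
Compare {W3, W4, W5}: its best feasible assignment gives total 457.
Compare {W1, W3, W4}: its best feasible assignment gives total 487.
Every other set of open sites that can feasibly serve all demand totals ≥ 457 even under its best assignment. Minimum: 447.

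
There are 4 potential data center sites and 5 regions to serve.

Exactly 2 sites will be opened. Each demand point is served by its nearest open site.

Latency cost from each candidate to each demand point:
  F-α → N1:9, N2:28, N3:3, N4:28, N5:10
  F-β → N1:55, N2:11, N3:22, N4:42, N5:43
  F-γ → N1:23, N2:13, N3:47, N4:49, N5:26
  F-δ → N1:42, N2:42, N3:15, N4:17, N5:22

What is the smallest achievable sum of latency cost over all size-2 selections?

61

Open {F-α, F-β}.
  N1→F-α 9, N2→F-β 11, N3→F-α 3, N4→F-α 28, N5→F-α 10  ⇒ total 61.
Compare {F-α, F-γ}: total 63.
Compare {F-α, F-δ}: total 67.
No size-2 selection does better; minimum is 61.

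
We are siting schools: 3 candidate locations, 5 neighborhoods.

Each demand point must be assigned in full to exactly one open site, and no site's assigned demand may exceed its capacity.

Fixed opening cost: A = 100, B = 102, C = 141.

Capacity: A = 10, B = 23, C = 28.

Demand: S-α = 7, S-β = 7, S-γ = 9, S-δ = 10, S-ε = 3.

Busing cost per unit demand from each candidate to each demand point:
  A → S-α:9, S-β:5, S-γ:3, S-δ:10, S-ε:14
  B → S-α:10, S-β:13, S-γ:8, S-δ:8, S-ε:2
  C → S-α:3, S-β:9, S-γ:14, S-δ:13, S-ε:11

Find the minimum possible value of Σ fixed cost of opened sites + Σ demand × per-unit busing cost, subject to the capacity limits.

Open {B, C}; cheapest assignment that respects the capacities:
  B (cap 23, load 22): S-γ, S-δ, S-ε — cost 9×8 + 10×8 + 3×2 = 158
  C (cap 28, load 14): S-α, S-β — cost 7×3 + 7×9 = 84
  Shipping 242, fixed 243 → total 485.
  Any other capacity-feasible assignment to {B, C} ships for at least 242.
Compare {A, C}: its best feasible assignment gives total 515.
Compare {A, B, C}: its best feasible assignment gives total 540.
Every other set of open sites that can feasibly serve all demand totals ≥ 515 even under its best assignment. Minimum: 485.

485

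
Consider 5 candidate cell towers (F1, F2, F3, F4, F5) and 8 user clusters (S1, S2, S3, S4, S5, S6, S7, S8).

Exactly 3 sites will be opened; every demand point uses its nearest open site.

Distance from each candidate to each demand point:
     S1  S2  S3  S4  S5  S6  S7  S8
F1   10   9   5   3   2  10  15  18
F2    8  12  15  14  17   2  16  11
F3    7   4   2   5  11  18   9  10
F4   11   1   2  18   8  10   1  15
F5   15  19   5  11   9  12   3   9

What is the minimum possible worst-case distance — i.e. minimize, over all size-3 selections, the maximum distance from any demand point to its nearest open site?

Open {F1, F2, F5}.
  Farthest demand point is S2 at distance 9 (to F1); all others are ≤ 9.
With {F2, F3, F5} the worst case is 9.
With {F1, F2, F3} the worst case is 10.
No size-3 selection achieves below 9.

9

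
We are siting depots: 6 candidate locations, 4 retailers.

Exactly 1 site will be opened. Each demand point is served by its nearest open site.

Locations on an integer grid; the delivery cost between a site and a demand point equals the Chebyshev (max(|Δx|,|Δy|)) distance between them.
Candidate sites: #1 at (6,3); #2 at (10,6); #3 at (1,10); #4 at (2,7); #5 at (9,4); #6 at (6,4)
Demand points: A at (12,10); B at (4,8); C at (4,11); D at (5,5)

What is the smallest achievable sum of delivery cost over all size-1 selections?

Open {#6}.
  A→#6 6, B→#6 4, C→#6 7, D→#6 1  ⇒ total 18.
Compare {#4}: total 19.
Compare {#2}: total 21.
No size-1 selection does better; minimum is 18.

18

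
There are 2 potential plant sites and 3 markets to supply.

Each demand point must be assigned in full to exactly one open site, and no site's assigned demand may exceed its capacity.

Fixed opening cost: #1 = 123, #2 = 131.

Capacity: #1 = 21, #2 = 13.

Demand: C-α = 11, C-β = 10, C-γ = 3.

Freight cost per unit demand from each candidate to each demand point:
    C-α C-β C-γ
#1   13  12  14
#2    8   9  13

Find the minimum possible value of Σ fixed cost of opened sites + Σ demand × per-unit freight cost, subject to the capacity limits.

504

Open {#1, #2}; cheapest assignment that respects the capacities:
  #1 (cap 21, load 13): C-β, C-γ — cost 10×12 + 3×14 = 162
  #2 (cap 13, load 11): C-α — cost 11×8 = 88
  Shipping 250, fixed 254 → total 504.
  Any other capacity-feasible assignment to {#1, #2} ships for at least 250.
Total demand is 24 and no other set of sites has combined capacity ≥ 24, so {#1, #2} is the only feasible choice of open sites. Minimum: 504.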